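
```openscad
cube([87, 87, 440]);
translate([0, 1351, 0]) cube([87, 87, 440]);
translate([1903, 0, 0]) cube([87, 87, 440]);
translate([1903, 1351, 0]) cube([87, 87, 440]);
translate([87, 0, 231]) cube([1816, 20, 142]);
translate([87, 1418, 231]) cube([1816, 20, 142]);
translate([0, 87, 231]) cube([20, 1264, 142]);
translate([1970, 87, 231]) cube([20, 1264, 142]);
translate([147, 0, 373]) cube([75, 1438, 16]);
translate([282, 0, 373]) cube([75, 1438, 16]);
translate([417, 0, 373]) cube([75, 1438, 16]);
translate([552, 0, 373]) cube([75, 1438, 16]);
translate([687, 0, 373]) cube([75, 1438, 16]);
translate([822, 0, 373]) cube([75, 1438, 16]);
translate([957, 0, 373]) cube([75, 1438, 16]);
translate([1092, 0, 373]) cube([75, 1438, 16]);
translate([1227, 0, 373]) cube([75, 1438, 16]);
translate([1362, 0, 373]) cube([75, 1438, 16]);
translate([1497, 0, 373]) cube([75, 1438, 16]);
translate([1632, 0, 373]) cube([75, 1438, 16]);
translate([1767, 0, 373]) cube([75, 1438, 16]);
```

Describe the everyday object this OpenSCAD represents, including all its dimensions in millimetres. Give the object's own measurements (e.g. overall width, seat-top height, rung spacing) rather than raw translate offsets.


A bed frame 1990 mm long (x) by 1438 mm wide (y). Four 87×87 mm corner posts, 440 mm tall, at the corners of the footprint. Four rails of 20 mm thickness and 142 mm height run between adjacent posts with their undersides at z = 231 mm, their outer faces flush with the outside of the frame (the two x-running rails run between the posts' inner faces; the two y-running rails run between the posts' inner faces). 13 slats, each 75 mm wide (x) and 16 mm thick, lie across the top of the two x-running rails, running the full 1438 mm width of the frame in y; along x they sit between the end posts with a 60 mm gap after the −x posts and between neighbouring slats, leaving 61 mm before the +x posts.


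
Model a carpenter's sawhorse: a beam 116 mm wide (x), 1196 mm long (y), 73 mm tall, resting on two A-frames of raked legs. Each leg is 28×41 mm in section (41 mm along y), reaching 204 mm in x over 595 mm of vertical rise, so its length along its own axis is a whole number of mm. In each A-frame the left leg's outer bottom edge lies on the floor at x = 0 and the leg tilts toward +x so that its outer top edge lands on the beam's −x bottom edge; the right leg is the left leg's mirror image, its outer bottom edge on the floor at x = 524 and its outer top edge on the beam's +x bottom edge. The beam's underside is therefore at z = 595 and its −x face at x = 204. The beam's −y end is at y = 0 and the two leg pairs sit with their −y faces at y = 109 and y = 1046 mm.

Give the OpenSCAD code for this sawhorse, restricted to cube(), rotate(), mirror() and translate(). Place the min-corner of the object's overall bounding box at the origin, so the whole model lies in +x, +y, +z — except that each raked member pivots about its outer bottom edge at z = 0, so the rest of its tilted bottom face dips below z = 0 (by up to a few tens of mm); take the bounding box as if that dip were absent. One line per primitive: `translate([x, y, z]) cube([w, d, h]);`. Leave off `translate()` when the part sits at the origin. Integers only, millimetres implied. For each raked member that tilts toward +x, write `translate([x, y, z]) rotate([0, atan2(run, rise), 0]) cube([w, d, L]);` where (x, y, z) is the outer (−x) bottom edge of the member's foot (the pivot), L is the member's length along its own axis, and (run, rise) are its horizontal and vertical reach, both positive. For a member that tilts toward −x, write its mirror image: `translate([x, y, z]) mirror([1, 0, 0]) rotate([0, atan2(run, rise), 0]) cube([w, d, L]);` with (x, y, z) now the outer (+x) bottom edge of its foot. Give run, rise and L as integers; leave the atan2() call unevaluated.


// leg length = √(204² + 595²) = 629
// right-leg outer foot x = 2·204 + 116 = 524
// beam min-corner = (204, 0, 595)
translate([204, 0, 595]) cube([116, 1196, 73]);
translate([0, 109, 0]) rotate([0, atan2(204, 595), 0]) cube([28, 41, 629]);
translate([524, 109, 0]) mirror([1, 0, 0]) rotate([0, atan2(204, 595), 0]) cube([28, 41, 629]);
translate([0, 1046, 0]) rotate([0, atan2(204, 595), 0]) cube([28, 41, 629]);
translate([524, 1046, 0]) mirror([1, 0, 0]) rotate([0, atan2(204, 595), 0]) cube([28, 41, 629]);


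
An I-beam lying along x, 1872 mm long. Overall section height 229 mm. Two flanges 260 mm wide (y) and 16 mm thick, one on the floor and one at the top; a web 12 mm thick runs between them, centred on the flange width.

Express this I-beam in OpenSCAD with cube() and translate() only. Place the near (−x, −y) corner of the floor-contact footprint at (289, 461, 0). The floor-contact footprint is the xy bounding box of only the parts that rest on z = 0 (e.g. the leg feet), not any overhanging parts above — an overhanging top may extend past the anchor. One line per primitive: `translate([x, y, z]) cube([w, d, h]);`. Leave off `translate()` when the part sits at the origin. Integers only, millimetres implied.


translate([289, 461, 0]) cube([1872, 260, 16]);
translate([289, 585, 16]) cube([1872, 12, 197]);
translate([289, 461, 213]) cube([1872, 260, 16]);


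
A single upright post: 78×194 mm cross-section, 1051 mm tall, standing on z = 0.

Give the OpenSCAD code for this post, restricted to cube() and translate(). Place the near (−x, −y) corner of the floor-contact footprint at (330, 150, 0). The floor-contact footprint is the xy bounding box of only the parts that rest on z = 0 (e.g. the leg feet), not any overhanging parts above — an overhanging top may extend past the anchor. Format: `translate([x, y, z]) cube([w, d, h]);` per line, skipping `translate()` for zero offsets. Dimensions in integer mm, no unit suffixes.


translate([330, 150, 0]) cube([78, 194, 1051]);


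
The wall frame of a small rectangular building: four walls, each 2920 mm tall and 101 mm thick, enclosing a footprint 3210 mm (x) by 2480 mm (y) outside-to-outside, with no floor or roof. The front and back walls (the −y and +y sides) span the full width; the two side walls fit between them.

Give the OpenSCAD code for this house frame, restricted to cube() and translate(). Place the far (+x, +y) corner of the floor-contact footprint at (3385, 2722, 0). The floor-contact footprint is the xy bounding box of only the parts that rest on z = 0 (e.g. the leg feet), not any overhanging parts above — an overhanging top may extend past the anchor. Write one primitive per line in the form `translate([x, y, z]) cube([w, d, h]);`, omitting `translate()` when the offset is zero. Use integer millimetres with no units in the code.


translate([175, 242, 0]) cube([3210, 101, 2920]);
translate([175, 2621, 0]) cube([3210, 101, 2920]);
translate([175, 343, 0]) cube([101, 2278, 2920]);
translate([3284, 343, 0]) cube([101, 2278, 2920]);


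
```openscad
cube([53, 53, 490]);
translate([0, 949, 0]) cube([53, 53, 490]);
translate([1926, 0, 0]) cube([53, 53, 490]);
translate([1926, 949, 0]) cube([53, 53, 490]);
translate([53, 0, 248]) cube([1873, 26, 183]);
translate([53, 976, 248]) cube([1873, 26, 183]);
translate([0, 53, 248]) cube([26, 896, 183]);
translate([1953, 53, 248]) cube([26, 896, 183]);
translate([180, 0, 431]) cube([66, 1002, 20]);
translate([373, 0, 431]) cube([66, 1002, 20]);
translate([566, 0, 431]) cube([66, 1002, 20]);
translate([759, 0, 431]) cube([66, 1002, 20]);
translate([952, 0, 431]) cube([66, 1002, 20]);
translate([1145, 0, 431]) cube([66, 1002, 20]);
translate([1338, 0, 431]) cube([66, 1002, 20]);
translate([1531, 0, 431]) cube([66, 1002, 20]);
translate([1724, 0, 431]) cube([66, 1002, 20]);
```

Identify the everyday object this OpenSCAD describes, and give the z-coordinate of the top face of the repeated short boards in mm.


A bed frame. The slat-top height is 451 mm.

Four posts, four rails, and a row of slats — a bed frame. Slats sit on the rails at z = 248 + 183 = 431; with slat thickness 20, the top is 451 mm.


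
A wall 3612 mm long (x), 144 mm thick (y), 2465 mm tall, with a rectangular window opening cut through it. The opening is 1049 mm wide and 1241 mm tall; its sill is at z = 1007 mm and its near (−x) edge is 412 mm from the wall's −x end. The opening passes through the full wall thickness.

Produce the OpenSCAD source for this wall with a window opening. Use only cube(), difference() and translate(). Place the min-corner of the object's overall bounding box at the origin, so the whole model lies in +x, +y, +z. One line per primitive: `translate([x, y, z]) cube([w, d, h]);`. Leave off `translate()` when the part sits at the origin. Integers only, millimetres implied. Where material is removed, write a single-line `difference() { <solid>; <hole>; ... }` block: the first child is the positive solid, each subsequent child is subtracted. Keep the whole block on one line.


difference() { cube([3612, 144, 2465]); translate([412, 0, 1007]) cube([1049, 144, 1241]); }


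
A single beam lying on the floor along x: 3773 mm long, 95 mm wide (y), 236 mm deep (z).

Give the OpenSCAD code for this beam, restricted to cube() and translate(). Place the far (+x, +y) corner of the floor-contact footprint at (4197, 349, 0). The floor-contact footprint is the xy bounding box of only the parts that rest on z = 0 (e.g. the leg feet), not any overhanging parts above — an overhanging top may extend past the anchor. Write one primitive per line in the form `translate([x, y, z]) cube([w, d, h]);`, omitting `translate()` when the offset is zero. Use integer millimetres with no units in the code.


translate([424, 254, 0]) cube([3773, 95, 236]);


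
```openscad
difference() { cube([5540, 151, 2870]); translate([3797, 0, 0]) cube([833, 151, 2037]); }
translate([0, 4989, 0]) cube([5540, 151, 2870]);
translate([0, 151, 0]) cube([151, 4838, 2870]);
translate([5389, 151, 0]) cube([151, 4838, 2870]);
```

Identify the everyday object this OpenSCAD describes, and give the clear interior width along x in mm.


A single room. The interior width is 5238 mm.

Four walls enclosing a rectangle with a door in the front wall — a room. Outside width 5540 minus two 151 mm walls gives 5238 mm.


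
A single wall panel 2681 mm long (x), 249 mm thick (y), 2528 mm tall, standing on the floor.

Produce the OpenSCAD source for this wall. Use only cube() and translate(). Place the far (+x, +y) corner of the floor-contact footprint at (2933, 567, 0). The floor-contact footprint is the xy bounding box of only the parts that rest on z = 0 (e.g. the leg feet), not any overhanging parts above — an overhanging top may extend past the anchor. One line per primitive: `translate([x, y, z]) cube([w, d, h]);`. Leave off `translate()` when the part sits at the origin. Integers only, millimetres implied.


translate([252, 318, 0]) cube([2681, 249, 2528]);


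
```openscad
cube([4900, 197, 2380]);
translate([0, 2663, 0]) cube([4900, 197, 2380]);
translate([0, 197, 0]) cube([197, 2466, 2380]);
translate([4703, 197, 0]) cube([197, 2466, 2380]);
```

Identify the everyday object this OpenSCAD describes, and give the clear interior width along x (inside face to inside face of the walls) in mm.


A house (or room) frame. The interior width is 4506 mm.

Four 2380 mm walls enclosing a rectangle with no floor or roof — a room or house frame. Outside width is 4900 mm and wall thickness is 197 mm, so the interior width is 4900 − 2 × 197 = 4506 mm.


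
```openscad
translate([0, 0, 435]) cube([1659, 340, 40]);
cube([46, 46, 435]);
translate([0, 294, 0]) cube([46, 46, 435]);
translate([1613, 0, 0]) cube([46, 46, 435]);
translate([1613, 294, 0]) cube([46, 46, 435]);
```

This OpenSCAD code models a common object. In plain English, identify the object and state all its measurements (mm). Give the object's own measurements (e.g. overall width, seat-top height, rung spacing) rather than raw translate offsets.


A long wooden bench with a 1659 mm (x) × 340 mm (y) seat, 40 mm thick, its top surface 475 mm above the floor. Four 46 mm square legs at the seat corners, flush with the edges, run from z = 0 to the seat underside.


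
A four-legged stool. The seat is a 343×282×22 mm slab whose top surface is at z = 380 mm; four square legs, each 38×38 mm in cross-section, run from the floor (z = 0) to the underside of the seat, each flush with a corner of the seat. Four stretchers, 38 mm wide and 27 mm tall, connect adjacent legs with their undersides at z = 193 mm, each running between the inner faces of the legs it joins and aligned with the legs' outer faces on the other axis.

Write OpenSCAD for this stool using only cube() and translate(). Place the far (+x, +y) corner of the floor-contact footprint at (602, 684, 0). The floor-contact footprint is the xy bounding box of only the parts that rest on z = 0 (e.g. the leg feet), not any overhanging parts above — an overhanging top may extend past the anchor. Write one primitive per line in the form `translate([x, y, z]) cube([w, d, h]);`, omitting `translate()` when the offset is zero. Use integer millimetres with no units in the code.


// leg_h = 380 - 22 = 358
// stretcher span = 343 - 2*38 = 267
translate([259, 402, 358]) cube([343, 282, 22]);
translate([259, 402, 0]) cube([38, 38, 358]);
translate([564, 402, 0]) cube([38, 38, 358]);
translate([259, 646, 0]) cube([38, 38, 358]);
translate([564, 646, 0]) cube([38, 38, 358]);
translate([297, 402, 193]) cube([267, 38, 27]);
translate([297, 646, 193]) cube([267, 38, 27]);
translate([259, 440, 193]) cube([38, 206, 27]);
translate([564, 440, 193]) cube([38, 206, 27]);


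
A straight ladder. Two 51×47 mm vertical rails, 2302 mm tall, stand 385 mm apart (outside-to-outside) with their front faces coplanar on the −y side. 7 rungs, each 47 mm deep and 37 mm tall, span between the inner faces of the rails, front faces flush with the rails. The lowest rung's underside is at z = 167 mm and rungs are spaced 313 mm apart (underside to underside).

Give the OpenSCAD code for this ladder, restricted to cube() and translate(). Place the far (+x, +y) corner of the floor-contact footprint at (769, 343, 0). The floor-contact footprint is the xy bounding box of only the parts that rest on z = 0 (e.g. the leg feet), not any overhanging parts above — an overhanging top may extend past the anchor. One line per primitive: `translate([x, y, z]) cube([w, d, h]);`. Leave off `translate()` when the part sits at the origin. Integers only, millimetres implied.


translate([384, 296, 0]) cube([51, 47, 2302]);
translate([718, 296, 0]) cube([51, 47, 2302]);
translate([435, 296, 167]) cube([283, 47, 37]);
translate([435, 296, 480]) cube([283, 47, 37]);
translate([435, 296, 793]) cube([283, 47, 37]);
translate([435, 296, 1106]) cube([283, 47, 37]);
translate([435, 296, 1419]) cube([283, 47, 37]);
translate([435, 296, 1732]) cube([283, 47, 37]);
translate([435, 296, 2045]) cube([283, 47, 37]);


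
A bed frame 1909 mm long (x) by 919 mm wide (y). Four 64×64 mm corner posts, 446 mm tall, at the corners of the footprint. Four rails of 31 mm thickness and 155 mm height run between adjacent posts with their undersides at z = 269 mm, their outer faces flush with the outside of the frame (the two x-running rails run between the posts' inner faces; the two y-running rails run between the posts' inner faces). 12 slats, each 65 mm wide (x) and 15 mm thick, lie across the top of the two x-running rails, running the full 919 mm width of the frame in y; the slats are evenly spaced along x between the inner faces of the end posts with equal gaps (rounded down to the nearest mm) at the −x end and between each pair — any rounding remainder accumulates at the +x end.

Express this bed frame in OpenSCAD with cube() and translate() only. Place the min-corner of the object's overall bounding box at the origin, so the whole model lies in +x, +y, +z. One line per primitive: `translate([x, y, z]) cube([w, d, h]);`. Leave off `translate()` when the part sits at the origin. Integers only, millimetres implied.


// slat z = rail_z + rail_h = 269 + 155 = 424
// slat gap = ⌊(1781 − 12·65) / 13⌋ = 77
cube([64, 64, 446]);
translate([0, 855, 0]) cube([64, 64, 446]);
translate([1845, 0, 0]) cube([64, 64, 446]);
translate([1845, 855, 0]) cube([64, 64, 446]);
translate([64, 0, 269]) cube([1781, 31, 155]);
translate([64, 888, 269]) cube([1781, 31, 155]);
translate([0, 64, 269]) cube([31, 791, 155]);
translate([1878, 64, 269]) cube([31, 791, 155]);
translate([141, 0, 424]) cube([65, 919, 15]);
translate([283, 0, 424]) cube([65, 919, 15]);
translate([425, 0, 424]) cube([65, 919, 15]);
translate([567, 0, 424]) cube([65, 919, 15]);
translate([709, 0, 424]) cube([65, 919, 15]);
translate([851, 0, 424]) cube([65, 919, 15]);
translate([993, 0, 424]) cube([65, 919, 15]);
translate([1135, 0, 424]) cube([65, 919, 15]);
translate([1277, 0, 424]) cube([65, 919, 15]);
translate([1419, 0, 424]) cube([65, 919, 15]);
translate([1561, 0, 424]) cube([65, 919, 15]);
translate([1703, 0, 424]) cube([65, 919, 15]);


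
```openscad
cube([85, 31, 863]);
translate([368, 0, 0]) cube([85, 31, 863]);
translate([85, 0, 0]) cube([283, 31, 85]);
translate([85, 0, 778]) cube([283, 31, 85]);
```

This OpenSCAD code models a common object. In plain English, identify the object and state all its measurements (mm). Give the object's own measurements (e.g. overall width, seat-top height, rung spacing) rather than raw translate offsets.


A rectangular picture frame lying in the x–z plane (depth along y). The opening is 283 mm wide (x) by 693 mm tall (z), surrounded by a border 85 mm wide on all four sides. The frame is 31 mm deep and is made of two full-height vertical stiles with two horizontal rails fitted between them.


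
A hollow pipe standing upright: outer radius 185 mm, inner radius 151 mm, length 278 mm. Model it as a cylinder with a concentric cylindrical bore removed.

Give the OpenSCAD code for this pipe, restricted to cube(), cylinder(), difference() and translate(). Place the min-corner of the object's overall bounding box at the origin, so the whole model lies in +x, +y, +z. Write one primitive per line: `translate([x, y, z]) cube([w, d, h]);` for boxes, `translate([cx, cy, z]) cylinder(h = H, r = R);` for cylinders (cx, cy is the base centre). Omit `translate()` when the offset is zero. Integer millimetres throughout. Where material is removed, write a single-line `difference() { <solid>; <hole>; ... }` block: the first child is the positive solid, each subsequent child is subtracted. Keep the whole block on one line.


difference() { translate([185, 185, 0]) cylinder(h = 278, r = 185); translate([185, 185, 0]) cylinder(h = 278, r = 151); }


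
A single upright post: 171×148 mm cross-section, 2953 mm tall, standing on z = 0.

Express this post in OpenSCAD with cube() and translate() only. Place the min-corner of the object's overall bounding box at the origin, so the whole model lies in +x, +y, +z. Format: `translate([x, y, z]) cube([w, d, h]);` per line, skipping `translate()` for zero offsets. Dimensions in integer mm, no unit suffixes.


cube([171, 148, 2953]);


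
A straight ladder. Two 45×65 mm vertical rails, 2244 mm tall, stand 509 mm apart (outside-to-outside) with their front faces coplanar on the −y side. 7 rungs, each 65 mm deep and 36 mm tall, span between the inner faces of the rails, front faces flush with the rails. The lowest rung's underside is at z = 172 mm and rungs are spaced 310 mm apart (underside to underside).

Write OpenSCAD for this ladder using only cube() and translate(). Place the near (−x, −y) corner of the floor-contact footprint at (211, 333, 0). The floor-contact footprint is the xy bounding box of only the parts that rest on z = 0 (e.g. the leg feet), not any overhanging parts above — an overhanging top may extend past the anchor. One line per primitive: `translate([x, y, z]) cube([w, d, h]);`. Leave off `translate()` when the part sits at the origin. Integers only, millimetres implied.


translate([211, 333, 0]) cube([45, 65, 2244]);
translate([675, 333, 0]) cube([45, 65, 2244]);
translate([256, 333, 172]) cube([419, 65, 36]);
translate([256, 333, 482]) cube([419, 65, 36]);
translate([256, 333, 792]) cube([419, 65, 36]);
translate([256, 333, 1102]) cube([419, 65, 36]);
translate([256, 333, 1412]) cube([419, 65, 36]);
translate([256, 333, 1722]) cube([419, 65, 36]);
translate([256, 333, 2032]) cube([419, 65, 36]);


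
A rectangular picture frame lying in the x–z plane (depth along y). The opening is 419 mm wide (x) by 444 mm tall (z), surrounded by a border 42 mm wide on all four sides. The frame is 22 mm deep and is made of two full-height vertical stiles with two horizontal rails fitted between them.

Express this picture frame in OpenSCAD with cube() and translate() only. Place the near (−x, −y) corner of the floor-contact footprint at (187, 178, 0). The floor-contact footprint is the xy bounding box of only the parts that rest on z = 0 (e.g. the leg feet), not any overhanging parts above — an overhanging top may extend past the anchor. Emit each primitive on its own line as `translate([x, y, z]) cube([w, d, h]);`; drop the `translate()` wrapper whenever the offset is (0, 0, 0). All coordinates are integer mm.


translate([187, 178, 0]) cube([42, 22, 528]);
translate([648, 178, 0]) cube([42, 22, 528]);
translate([229, 178, 0]) cube([419, 22, 42]);
translate([229, 178, 486]) cube([419, 22, 42]);


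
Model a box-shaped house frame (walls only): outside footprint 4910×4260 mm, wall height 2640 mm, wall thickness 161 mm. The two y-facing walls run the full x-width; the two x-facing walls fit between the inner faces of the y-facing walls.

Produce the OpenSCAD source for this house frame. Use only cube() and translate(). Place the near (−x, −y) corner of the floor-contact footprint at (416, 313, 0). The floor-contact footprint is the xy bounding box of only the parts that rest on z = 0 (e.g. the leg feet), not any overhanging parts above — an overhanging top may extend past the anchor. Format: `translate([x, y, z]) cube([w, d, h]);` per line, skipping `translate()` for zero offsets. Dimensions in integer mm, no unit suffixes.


translate([416, 313, 0]) cube([4910, 161, 2640]);
translate([416, 4412, 0]) cube([4910, 161, 2640]);
translate([416, 474, 0]) cube([161, 3938, 2640]);
translate([5165, 474, 0]) cube([161, 3938, 2640]);


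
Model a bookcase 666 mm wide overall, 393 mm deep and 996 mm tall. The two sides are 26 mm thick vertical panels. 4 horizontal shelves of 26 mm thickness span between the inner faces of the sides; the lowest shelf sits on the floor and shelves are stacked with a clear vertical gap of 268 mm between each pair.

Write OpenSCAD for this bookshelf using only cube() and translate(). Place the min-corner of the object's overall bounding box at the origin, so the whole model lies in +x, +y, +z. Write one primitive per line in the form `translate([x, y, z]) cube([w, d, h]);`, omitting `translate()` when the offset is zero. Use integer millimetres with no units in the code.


cube([26, 393, 996]);
translate([640, 0, 0]) cube([26, 393, 996]);
translate([26, 0, 0]) cube([614, 393, 26]);
translate([26, 0, 294]) cube([614, 393, 26]);
translate([26, 0, 588]) cube([614, 393, 26]);
translate([26, 0, 882]) cube([614, 393, 26]);


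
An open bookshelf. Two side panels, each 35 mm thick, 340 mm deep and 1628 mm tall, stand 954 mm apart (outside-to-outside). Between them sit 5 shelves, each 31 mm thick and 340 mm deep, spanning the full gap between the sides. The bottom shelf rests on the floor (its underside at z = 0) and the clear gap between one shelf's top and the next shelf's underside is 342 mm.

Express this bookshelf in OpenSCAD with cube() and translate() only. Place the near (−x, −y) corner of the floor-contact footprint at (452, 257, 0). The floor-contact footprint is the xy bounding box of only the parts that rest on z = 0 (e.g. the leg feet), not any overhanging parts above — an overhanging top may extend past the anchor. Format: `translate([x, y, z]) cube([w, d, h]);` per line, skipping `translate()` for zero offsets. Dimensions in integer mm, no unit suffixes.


translate([452, 257, 0]) cube([35, 340, 1628]);
translate([1371, 257, 0]) cube([35, 340, 1628]);
translate([487, 257, 0]) cube([884, 340, 31]);
translate([487, 257, 373]) cube([884, 340, 31]);
translate([487, 257, 746]) cube([884, 340, 31]);
translate([487, 257, 1119]) cube([884, 340, 31]);
translate([487, 257, 1492]) cube([884, 340, 31]);


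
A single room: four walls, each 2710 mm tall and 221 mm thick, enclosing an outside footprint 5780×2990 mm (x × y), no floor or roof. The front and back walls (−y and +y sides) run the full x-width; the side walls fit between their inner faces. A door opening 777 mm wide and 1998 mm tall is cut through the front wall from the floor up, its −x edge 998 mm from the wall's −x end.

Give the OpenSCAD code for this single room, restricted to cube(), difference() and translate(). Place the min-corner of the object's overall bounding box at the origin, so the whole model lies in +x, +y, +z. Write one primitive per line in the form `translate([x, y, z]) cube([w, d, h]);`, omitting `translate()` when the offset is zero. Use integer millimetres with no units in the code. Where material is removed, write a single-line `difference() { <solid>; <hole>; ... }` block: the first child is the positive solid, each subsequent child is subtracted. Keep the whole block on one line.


difference() { cube([5780, 221, 2710]); translate([998, 0, 0]) cube([777, 221, 1998]); }
translate([0, 2769, 0]) cube([5780, 221, 2710]);
translate([0, 221, 0]) cube([221, 2548, 2710]);
translate([5559, 221, 0]) cube([221, 2548, 2710]);


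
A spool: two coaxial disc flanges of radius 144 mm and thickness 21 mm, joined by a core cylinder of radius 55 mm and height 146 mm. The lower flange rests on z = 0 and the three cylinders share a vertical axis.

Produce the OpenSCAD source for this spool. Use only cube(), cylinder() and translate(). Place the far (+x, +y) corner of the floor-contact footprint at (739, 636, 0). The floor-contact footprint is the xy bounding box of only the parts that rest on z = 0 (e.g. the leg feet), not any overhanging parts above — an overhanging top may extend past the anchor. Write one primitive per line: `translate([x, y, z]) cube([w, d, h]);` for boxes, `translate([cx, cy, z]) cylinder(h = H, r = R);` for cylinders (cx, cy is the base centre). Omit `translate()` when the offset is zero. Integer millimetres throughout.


translate([595, 492, 0]) cylinder(h = 21, r = 144);
translate([595, 492, 21]) cylinder(h = 146, r = 55);
translate([595, 492, 167]) cylinder(h = 21, r = 144);


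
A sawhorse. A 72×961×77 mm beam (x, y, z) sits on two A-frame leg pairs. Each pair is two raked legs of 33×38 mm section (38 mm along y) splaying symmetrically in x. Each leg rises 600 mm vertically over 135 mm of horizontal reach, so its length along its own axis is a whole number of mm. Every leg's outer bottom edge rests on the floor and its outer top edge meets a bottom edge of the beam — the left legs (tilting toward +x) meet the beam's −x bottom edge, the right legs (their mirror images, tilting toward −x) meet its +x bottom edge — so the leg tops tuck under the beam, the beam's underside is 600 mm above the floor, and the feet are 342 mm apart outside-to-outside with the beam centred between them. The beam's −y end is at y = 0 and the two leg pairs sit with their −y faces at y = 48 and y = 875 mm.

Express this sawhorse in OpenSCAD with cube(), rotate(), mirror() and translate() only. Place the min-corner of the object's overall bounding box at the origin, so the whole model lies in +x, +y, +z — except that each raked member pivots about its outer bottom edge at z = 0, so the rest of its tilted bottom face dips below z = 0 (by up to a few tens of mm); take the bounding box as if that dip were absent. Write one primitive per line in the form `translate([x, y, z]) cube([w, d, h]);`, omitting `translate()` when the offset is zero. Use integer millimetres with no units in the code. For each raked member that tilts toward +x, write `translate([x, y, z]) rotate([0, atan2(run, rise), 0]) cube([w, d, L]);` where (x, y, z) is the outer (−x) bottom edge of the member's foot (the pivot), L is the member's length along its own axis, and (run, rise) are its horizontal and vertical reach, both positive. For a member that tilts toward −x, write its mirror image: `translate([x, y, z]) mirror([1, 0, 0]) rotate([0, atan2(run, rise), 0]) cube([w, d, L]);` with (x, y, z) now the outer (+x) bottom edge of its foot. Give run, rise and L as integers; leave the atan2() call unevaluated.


translate([135, 0, 600]) cube([72, 961, 77]);
translate([0, 48, 0]) rotate([0, atan2(135, 600), 0]) cube([33, 38, 615]);
translate([342, 48, 0]) mirror([1, 0, 0]) rotate([0, atan2(135, 600), 0]) cube([33, 38, 615]);
translate([0, 875, 0]) rotate([0, atan2(135, 600), 0]) cube([33, 38, 615]);
translate([342, 875, 0]) mirror([1, 0, 0]) rotate([0, atan2(135, 600), 0]) cube([33, 38, 615]);


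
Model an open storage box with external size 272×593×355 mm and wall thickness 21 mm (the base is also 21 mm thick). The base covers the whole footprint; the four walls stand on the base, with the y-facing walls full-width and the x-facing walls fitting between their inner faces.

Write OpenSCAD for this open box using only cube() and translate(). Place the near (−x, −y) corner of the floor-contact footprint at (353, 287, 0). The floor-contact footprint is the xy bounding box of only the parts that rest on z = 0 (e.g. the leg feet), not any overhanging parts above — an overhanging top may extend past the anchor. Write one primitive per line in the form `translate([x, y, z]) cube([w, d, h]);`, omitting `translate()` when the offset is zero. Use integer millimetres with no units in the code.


translate([353, 287, 0]) cube([272, 593, 21]);
translate([353, 287, 21]) cube([272, 21, 334]);
translate([353, 859, 21]) cube([272, 21, 334]);
translate([353, 308, 21]) cube([21, 551, 334]);
translate([604, 308, 21]) cube([21, 551, 334]);


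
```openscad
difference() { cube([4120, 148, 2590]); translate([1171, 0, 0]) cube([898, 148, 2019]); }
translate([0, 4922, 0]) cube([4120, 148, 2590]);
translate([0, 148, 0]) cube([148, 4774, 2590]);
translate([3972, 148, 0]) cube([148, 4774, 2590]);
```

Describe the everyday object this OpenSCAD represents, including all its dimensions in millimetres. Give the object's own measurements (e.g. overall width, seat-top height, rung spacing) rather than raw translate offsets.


A single room: four walls, each 2590 mm tall and 148 mm thick, enclosing an outside footprint 4120×5070 mm (x × y), no floor or roof. The front and back walls (−y and +y sides) run the full x-width; the side walls fit between their inner faces. A door opening 898 mm wide and 2019 mm tall is cut through the front wall from the floor up, its −x edge 1171 mm from the wall's −x end.


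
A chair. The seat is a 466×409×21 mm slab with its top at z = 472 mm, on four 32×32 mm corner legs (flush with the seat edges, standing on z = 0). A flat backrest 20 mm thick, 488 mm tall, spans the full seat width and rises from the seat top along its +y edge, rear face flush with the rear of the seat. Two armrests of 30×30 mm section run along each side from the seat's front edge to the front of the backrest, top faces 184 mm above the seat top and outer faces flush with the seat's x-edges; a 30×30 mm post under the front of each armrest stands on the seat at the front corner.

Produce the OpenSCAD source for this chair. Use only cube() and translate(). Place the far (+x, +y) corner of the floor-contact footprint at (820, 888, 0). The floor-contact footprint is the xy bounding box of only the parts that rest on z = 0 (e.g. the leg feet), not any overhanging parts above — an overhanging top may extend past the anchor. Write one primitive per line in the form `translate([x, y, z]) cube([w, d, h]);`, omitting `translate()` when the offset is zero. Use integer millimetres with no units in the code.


translate([354, 479, 451]) cube([466, 409, 21]);
translate([354, 479, 0]) cube([32, 32, 451]);
translate([788, 479, 0]) cube([32, 32, 451]);
translate([354, 856, 0]) cube([32, 32, 451]);
translate([788, 856, 0]) cube([32, 32, 451]);
translate([354, 868, 472]) cube([466, 20, 488]);
translate([354, 479, 626]) cube([30, 389, 30]);
translate([790, 479, 626]) cube([30, 389, 30]);
translate([354, 479, 472]) cube([30, 30, 154]);
translate([790, 479, 472]) cube([30, 30, 154]);


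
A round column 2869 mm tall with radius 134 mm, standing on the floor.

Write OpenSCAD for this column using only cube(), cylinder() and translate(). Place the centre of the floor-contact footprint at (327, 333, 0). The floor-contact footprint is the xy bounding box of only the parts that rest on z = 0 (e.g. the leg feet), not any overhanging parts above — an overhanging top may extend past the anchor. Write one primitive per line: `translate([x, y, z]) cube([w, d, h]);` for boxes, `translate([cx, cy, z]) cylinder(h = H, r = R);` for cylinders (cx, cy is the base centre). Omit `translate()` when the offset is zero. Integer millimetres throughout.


translate([327, 333, 0]) cylinder(h = 2869, r = 134);


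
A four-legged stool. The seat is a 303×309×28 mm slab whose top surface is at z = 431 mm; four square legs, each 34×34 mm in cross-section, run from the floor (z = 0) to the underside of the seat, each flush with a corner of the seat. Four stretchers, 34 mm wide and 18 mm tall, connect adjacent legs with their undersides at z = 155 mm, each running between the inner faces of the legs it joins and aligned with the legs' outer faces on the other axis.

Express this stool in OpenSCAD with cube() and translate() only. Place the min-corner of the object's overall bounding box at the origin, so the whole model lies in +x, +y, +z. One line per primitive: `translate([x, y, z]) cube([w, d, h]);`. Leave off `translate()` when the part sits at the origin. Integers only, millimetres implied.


translate([0, 0, 403]) cube([303, 309, 28]);
cube([34, 34, 403]);
translate([269, 0, 0]) cube([34, 34, 403]);
translate([0, 275, 0]) cube([34, 34, 403]);
translate([269, 275, 0]) cube([34, 34, 403]);
translate([34, 0, 155]) cube([235, 34, 18]);
translate([34, 275, 155]) cube([235, 34, 18]);
translate([0, 34, 155]) cube([34, 241, 18]);
translate([269, 34, 155]) cube([34, 241, 18]);


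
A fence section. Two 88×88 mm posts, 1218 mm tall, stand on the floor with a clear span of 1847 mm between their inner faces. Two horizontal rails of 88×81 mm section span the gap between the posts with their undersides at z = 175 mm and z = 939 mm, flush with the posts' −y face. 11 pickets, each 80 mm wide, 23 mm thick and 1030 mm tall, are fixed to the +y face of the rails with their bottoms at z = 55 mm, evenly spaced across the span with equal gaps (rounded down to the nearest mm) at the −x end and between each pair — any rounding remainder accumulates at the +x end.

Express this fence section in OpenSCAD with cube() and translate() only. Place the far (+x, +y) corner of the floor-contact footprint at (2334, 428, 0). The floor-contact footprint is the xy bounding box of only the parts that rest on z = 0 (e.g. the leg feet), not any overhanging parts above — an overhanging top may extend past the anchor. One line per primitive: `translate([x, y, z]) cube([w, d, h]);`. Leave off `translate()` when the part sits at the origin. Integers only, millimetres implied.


translate([311, 340, 0]) cube([88, 88, 1218]);
translate([2246, 340, 0]) cube([88, 88, 1218]);
translate([399, 340, 175]) cube([1847, 88, 81]);
translate([399, 340, 939]) cube([1847, 88, 81]);
translate([479, 428, 55]) cube([80, 23, 1030]);
translate([639, 428, 55]) cube([80, 23, 1030]);
translate([799, 428, 55]) cube([80, 23, 1030]);
translate([959, 428, 55]) cube([80, 23, 1030]);
translate([1119, 428, 55]) cube([80, 23, 1030]);
translate([1279, 428, 55]) cube([80, 23, 1030]);
translate([1439, 428, 55]) cube([80, 23, 1030]);
translate([1599, 428, 55]) cube([80, 23, 1030]);
translate([1759, 428, 55]) cube([80, 23, 1030]);
translate([1919, 428, 55]) cube([80, 23, 1030]);
translate([2079, 428, 55]) cube([80, 23, 1030]);


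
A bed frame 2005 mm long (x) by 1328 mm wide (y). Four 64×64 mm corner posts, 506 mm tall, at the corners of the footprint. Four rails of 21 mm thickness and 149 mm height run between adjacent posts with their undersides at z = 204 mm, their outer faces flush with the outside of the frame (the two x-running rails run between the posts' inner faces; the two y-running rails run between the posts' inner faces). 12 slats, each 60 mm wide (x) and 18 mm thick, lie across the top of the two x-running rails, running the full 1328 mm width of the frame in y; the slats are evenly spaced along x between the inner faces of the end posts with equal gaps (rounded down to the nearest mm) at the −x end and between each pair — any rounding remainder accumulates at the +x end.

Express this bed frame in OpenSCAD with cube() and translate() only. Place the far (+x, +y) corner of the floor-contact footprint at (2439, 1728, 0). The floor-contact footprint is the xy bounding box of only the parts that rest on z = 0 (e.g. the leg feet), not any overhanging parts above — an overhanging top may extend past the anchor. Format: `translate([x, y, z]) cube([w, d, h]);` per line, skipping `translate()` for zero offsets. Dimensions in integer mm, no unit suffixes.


// slat z = rail_z + rail_h = 204 + 149 = 353
// slat gap = ⌊(1877 − 12·60) / 13⌋ = 89
translate([434, 400, 0]) cube([64, 64, 506]);
translate([434, 1664, 0]) cube([64, 64, 506]);
translate([2375, 400, 0]) cube([64, 64, 506]);
translate([2375, 1664, 0]) cube([64, 64, 506]);
translate([498, 400, 204]) cube([1877, 21, 149]);
translate([498, 1707, 204]) cube([1877, 21, 149]);
translate([434, 464, 204]) cube([21, 1200, 149]);
translate([2418, 464, 204]) cube([21, 1200, 149]);
translate([587, 400, 353]) cube([60, 1328, 18]);
translate([736, 400, 353]) cube([60, 1328, 18]);
translate([885, 400, 353]) cube([60, 1328, 18]);
translate([1034, 400, 353]) cube([60, 1328, 18]);
translate([1183, 400, 353]) cube([60, 1328, 18]);
translate([1332, 400, 353]) cube([60, 1328, 18]);
translate([1481, 400, 353]) cube([60, 1328, 18]);
translate([1630, 400, 353]) cube([60, 1328, 18]);
translate([1779, 400, 353]) cube([60, 1328, 18]);
translate([1928, 400, 353]) cube([60, 1328, 18]);
translate([2077, 400, 353]) cube([60, 1328, 18]);
translate([2226, 400, 353]) cube([60, 1328, 18]);


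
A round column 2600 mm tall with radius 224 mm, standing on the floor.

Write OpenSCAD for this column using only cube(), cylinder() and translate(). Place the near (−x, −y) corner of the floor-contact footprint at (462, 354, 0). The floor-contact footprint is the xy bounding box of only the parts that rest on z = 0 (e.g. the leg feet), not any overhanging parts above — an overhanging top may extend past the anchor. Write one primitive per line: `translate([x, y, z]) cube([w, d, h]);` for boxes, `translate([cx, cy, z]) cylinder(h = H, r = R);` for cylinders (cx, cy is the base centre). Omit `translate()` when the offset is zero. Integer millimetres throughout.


translate([686, 578, 0]) cylinder(h = 2600, r = 224);


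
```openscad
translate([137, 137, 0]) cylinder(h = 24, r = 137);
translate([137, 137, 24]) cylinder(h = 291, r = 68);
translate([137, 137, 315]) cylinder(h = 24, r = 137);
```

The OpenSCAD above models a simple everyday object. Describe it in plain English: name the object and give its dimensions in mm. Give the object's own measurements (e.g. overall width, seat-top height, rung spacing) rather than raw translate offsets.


A spool: two coaxial disc flanges of radius 137 mm and thickness 24 mm, joined by a core cylinder of radius 68 mm and height 291 mm. The lower flange rests on z = 0 and the three cylinders share a vertical axis.


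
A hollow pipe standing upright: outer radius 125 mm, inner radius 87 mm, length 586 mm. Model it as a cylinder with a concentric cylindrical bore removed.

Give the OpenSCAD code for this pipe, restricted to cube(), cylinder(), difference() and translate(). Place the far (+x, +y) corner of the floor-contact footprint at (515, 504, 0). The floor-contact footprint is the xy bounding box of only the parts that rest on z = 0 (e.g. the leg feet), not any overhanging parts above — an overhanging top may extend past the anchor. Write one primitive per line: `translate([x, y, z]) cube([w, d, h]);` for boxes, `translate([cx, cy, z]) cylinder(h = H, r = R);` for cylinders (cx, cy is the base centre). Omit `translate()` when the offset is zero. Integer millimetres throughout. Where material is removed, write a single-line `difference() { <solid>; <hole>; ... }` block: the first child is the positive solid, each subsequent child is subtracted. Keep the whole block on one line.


difference() { translate([390, 379, 0]) cylinder(h = 586, r = 125); translate([390, 379, 0]) cylinder(h = 586, r = 87); }
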